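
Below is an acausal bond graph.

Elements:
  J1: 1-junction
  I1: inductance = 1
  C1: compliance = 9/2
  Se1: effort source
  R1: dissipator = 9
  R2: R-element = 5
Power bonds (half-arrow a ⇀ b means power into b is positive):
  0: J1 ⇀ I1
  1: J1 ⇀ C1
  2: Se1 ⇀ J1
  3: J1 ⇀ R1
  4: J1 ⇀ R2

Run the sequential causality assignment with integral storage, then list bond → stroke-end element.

b0 |I1
b1 |J1
b2 |J1
b3 |J1
b4 |J1

bond 2 |J1  (Se1: effort source, stroke at far end)
bond 0 |I1  (prefer integral on I1)
bond 1 |J1  (J1: bond 0 brought flow, rest push out)
bond 3 |J1  (1-jn J1 has f-setter on 0)
bond 4 |J1  (1-jn J1 has f-setter on 0)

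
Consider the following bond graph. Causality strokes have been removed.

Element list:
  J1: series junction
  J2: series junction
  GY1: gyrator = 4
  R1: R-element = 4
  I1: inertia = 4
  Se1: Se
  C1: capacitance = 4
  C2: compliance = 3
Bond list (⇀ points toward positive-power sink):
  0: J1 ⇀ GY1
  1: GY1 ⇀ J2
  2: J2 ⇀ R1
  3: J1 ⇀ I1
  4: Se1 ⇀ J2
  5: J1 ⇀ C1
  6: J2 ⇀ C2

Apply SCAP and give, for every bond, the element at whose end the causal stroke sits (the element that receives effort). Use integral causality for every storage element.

#0 stroke at J1
#1 stroke at J2
#2 stroke at R1
#3 stroke at I1
#4 stroke at J2
#5 stroke at J1
#6 stroke at J2

#4 →J2  (Se1: effort source, stroke at far end)
#3 →I1  (I1 integral (f out))
#0 →J1  (J1 flow already set via bond 3)
#5 →J1  (J1 flow already set via bond 3)
#1 →J2  (through GY1, causality inverts; strokes same side of GY1)
#6 →J2  (C2: C, integral causality)
#2 →R1  (J2 needs exactly one f-in)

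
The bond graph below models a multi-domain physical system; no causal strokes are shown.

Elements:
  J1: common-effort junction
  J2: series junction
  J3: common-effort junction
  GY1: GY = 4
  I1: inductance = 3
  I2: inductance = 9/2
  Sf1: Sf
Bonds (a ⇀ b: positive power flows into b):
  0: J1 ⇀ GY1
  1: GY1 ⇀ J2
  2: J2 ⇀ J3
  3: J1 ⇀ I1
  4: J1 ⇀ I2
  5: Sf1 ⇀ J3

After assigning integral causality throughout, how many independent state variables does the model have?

β5 |Sf1  (source Sf1 imposes f)
β2 |J3  (closing 0-jn rule on J3)
β1 |J2  (J2: bond 2 brought flow, rest push out)
β0 |J1  (GY1: gyrator matches bond 1)
β3 |I1  (J1 effort already set via bond 0)
β4 |I2  (common-e at J1 fixed by 0)

2  (I1, I2 all integral)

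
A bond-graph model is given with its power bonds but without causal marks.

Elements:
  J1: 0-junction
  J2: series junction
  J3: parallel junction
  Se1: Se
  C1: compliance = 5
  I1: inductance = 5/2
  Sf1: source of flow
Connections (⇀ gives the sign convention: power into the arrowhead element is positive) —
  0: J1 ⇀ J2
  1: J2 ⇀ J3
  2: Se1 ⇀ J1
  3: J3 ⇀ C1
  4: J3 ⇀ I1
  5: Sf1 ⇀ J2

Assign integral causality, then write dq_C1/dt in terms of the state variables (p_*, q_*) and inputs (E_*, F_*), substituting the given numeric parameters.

dq_C1/dt = F_Sf1 - 2*p_I1/5

bond 2 |J1  (Se1 fixes effort; stroke away)
bond 5 |Sf1  (source Sf1 imposes f)
bond 0 |J2  (J1: bond 2 brought effort, rest push out)
bond 1 |J2  (J2: bond 5 brought flow, rest push out)
bond 3 |J3  (C1 integral (e out))
bond 4 |I1  (0-jn J3 has e-setter on 3)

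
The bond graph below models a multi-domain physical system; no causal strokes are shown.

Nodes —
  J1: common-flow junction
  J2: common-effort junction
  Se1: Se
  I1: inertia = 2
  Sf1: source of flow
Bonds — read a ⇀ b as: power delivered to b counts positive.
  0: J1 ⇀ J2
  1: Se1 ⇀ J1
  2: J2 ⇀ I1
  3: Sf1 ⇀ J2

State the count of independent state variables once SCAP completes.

bond 1 stroke at J1  (Se1 fixes effort; stroke away)
bond 3 stroke at Sf1  (source Sf1 imposes f)
bond 0 stroke at J2  (J1: last free bond brings flow in)
bond 2 stroke at I1  (0-jn J2 has e-setter on 0)

1  (I1 all integral)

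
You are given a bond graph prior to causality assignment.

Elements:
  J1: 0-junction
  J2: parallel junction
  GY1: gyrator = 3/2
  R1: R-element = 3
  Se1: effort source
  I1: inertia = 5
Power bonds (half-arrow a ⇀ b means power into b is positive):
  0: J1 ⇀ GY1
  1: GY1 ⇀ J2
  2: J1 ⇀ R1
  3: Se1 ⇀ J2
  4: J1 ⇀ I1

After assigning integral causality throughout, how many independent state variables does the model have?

1  (I1 all integral)

bond 3 stroke→J2  (Se1 (Se) sets effort on bond)
bond 1 stroke→GY1  (J2: bond 3 brought effort, rest push out)
bond 0 stroke→GY1  (GY1: gyrator matches bond 1)
bond 4 stroke→I1  (prefer integral on I1)
bond 2 stroke→J1  (J1: last free bond brings effort in)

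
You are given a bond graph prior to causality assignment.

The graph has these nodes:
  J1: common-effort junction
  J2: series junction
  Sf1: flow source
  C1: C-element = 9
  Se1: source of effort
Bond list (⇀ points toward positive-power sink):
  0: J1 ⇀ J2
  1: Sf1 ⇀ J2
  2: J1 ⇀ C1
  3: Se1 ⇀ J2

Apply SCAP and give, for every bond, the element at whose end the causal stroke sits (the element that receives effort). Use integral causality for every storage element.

b1 |Sf1  (Sf1 (Sf) sets flow on bond)
b3 |J2  (Se1: effort source, stroke at far end)
b0 |J2  (common-f at J2 fixed by 1)
b2 |J1  (closing 0-jn rule on J1)

#0 stroke at J2
#1 stroke at Sf1
#2 stroke at J1
#3 stroke at J2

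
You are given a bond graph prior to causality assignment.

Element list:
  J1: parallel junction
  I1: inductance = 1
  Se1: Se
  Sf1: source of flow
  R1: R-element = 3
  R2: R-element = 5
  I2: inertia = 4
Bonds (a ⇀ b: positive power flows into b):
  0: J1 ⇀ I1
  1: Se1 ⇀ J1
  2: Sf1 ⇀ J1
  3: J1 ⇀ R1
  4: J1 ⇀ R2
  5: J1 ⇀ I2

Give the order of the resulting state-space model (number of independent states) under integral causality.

#1 →J1  (Se1 (Se) sets effort on bond)
#2 →Sf1  (Sf1 (Sf) sets flow on bond)
#0 →I1  (common-e at J1 fixed by 1)
#3 →R1  (J1: bond 1 brought effort, rest push out)
#4 →R2  (J1 effort already set via bond 1)
#5 →I2  (0-jn J1 has e-setter on 1)

2  (I1, I2 all integral)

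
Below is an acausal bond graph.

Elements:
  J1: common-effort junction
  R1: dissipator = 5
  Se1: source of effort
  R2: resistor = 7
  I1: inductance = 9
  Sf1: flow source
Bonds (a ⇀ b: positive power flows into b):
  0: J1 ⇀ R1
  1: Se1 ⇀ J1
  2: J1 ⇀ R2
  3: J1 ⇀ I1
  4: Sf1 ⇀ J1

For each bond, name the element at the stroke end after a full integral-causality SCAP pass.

bond 1 |J1  (Se1 (Se) sets effort on bond)
bond 4 |Sf1  (source Sf1 imposes f)
bond 0 |R1  (J1 effort already set via bond 1)
bond 2 |R2  (J1: bond 1 brought effort, rest push out)
bond 3 |I1  (0-jn J1 has e-setter on 1)

b0 →R1
b1 →J1
b2 →R2
b3 →I1
b4 →Sf1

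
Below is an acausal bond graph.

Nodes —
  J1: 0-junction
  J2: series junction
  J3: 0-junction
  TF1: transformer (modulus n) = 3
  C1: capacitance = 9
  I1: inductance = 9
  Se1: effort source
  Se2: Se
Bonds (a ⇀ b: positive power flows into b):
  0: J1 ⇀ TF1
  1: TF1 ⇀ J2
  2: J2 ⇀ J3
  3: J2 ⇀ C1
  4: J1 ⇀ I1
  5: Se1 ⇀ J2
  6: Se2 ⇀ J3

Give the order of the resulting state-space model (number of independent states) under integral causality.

b5 stroke→J2  (source Se1 imposes e)
b6 stroke→J3  (Se2 fixes effort; stroke away)
b2 stroke→J2  (J3: bond 6 brought effort, rest push out)
b3 stroke→J2  (C1: C, integral causality)
b1 stroke→TF1  (J2 needs exactly one f-in)
b0 stroke→J1  (TF1: transformer flips bond 1)
b4 stroke→I1  (J1 effort already set via bond 0)

2  (C1, I1 all integral)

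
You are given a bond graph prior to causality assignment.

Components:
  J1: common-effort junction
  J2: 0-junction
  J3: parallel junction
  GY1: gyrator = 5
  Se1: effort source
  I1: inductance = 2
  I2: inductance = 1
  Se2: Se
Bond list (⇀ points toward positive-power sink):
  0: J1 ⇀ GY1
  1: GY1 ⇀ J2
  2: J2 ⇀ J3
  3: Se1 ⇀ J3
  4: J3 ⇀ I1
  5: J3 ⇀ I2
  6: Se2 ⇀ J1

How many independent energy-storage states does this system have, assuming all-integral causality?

b3 stroke at J3  (source Se1 imposes e)
b6 stroke at J1  (source Se2 imposes e)
b0 stroke at GY1  (common-e at J1 fixed by 6)
b2 stroke at J2  (0-jn J3 has e-setter on 3)
b4 stroke at I1  (common-e at J3 fixed by 3)
b5 stroke at I2  (common-e at J3 fixed by 3)
b1 stroke at GY1  (GY GY1: same side as bond 0)

2  (I1, I2 all integral)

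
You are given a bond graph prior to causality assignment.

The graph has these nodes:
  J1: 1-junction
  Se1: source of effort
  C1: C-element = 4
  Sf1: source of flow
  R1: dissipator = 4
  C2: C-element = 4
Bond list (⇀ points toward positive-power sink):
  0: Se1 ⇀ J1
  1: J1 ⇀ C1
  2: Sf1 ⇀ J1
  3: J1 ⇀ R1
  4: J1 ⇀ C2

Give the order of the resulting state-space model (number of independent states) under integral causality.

b0 stroke→J1  (Se1: effort source, stroke at far end)
b2 stroke→Sf1  (source Sf1 imposes f)
b1 stroke→J1  (J1 flow already set via bond 2)
b3 stroke→J1  (J1 flow already set via bond 2)
b4 stroke→J1  (1-jn J1 has f-setter on 2)

2  (C1, C2 all integral)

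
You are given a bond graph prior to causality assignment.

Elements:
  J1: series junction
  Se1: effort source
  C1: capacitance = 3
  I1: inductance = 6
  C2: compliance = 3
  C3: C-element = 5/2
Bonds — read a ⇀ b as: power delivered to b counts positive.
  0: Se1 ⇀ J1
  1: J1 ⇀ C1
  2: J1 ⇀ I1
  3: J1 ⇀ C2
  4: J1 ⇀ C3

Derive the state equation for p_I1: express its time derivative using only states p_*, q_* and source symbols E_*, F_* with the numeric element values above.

β0 stroke at J1  (source Se1 imposes e)
β1 stroke at J1  (C1 integral (e out))
β2 stroke at I1  (I1 integral (f out))
β3 stroke at J1  (common-f at J1 fixed by 2)
β4 stroke at J1  (J1 flow already set via bond 2)

dp_I1/dt = E_Se1 - q_C1/3 - q_C2/3 - 2*q_C3/5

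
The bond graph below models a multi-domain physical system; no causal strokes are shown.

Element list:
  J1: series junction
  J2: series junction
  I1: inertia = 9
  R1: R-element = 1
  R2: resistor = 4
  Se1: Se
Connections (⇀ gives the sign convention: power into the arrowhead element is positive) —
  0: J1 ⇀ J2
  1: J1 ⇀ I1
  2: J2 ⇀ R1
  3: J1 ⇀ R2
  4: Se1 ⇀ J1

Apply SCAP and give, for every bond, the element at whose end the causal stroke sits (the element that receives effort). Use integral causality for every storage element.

#4 |J1  (Se1 fixes effort; stroke away)
#1 |I1  (I1 integral (f out))
#0 |J1  (1-jn J1 has f-setter on 1)
#3 |J1  (common-f at J1 fixed by 1)
#2 |J2  (J2: bond 0 brought flow, rest push out)

b0 →J1
b1 →I1
b2 →J2
b3 →J1
b4 →J1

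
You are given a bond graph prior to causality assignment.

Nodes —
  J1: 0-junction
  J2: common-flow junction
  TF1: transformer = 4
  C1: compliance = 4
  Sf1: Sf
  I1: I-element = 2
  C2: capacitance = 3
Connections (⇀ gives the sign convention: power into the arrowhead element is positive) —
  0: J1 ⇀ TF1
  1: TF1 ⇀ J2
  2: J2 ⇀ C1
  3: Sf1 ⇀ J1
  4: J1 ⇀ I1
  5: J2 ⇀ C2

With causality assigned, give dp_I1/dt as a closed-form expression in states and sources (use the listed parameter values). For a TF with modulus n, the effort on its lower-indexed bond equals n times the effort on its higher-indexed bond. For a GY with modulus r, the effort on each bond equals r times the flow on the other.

β3 stroke at Sf1  (source Sf1 imposes f)
β2 stroke at J2  (C1 outputs effort q/C1)
β4 stroke at I1  (prefer integral on I1)
β0 stroke at J1  (closing 0-jn rule on J1)
β1 stroke at TF1  (TF1: transformer flips bond 0)
β5 stroke at J2  (J2 flow already set via bond 1)

dp_I1/dt = q_C1 + 4*q_C2/3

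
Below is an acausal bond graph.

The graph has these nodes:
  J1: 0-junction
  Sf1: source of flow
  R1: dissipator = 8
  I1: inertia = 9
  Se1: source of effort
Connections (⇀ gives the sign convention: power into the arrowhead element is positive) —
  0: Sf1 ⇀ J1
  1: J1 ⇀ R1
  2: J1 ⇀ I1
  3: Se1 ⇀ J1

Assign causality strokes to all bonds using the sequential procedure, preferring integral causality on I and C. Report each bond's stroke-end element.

bond 0 stroke at Sf1
bond 1 stroke at R1
bond 2 stroke at I1
bond 3 stroke at J1

b0 stroke→Sf1  (source Sf1 imposes f)
b3 stroke→J1  (Se1: effort source, stroke at far end)
b1 stroke→R1  (J1: bond 3 brought effort, rest push out)
b2 stroke→I1  (common-e at J1 fixed by 3)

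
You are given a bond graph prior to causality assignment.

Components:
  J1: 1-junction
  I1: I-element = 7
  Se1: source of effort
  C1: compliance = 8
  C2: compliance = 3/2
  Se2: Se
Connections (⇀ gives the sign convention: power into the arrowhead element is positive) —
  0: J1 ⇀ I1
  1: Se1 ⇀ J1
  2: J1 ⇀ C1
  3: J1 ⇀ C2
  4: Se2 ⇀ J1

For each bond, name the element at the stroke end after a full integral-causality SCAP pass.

#1 |J1  (Se1: effort source, stroke at far end)
#4 |J1  (source Se2 imposes e)
#0 |I1  (I1 outputs flow p/I1)
#2 |J1  (common-f at J1 fixed by 0)
#3 |J1  (J1 flow already set via bond 0)

β0 →I1
β1 →J1
β2 →J1
β3 →J1
β4 →J1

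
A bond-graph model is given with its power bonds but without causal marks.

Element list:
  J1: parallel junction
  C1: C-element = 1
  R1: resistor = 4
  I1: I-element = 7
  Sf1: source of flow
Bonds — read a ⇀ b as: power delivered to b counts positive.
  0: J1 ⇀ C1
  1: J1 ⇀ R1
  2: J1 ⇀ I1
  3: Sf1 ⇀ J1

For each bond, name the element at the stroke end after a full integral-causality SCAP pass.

b0 stroke at J1
b1 stroke at R1
b2 stroke at I1
b3 stroke at Sf1

#3 stroke at Sf1  (Sf1 fixes flow; stroke at Sf1)
#0 stroke at J1  (C1 outputs effort q/C1)
#1 stroke at R1  (J1 effort already set via bond 0)
#2 stroke at I1  (J1: bond 0 brought effort, rest push out)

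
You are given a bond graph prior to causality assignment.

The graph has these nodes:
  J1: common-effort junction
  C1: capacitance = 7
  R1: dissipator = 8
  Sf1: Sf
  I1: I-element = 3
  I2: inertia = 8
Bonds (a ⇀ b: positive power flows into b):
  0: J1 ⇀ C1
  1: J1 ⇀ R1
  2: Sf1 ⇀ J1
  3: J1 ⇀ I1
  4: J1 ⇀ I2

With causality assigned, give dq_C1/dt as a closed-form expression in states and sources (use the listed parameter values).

dq_C1/dt = F_Sf1 - p_I1/3 - p_I2/8 - q_C1/56

#2 →Sf1  (Sf1 (Sf) sets flow on bond)
#0 →J1  (C1 integral (e out))
#1 →R1  (J1: bond 0 brought effort, rest push out)
#3 →I1  (common-e at J1 fixed by 0)
#4 →I2  (0-jn J1 has e-setter on 0)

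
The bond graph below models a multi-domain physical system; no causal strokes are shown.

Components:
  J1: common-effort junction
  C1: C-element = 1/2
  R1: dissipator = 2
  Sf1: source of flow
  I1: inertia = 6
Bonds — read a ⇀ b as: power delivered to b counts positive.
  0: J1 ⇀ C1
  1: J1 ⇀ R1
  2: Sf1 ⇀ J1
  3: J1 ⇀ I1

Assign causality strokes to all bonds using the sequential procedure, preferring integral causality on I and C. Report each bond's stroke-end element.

β0 stroke→J1
β1 stroke→R1
β2 stroke→Sf1
β3 stroke→I1

β2 stroke at Sf1  (Sf1 fixes flow; stroke at Sf1)
β0 stroke at J1  (prefer integral on C1)
β1 stroke at R1  (0-jn J1 has e-setter on 0)
β3 stroke at I1  (J1 effort already set via bond 0)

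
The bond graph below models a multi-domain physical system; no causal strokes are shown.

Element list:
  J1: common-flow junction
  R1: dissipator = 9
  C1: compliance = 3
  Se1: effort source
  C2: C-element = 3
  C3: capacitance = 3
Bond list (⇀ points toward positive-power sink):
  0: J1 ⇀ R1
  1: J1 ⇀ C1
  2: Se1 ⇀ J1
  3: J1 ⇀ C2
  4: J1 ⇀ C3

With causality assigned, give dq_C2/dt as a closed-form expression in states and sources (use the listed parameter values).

dq_C2/dt = E_Se1/9 - q_C1/27 - q_C2/27 - q_C3/27

#2 →J1  (Se1: effort source, stroke at far end)
#1 →J1  (C1: C, integral causality)
#3 →J1  (prefer integral on C2)
#4 →J1  (prefer integral on C3)
#0 →R1  (J1: last free bond brings flow in)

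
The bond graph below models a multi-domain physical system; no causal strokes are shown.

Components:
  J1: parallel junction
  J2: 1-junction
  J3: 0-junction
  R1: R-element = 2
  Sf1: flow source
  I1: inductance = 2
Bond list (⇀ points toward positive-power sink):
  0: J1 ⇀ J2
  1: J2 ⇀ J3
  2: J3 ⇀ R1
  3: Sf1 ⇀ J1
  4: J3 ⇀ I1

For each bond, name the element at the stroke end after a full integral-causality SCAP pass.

#3 →Sf1  (Sf1 (Sf) sets flow on bond)
#0 →J1  (J1 needs exactly one e-in)
#1 →J2  (J2 flow already set via bond 0)
#4 →I1  (I1 outputs flow p/I1)
#2 →J3  (only one effort-in slot at J3)

#0 →J1
#1 →J2
#2 →J3
#3 →Sf1
#4 →I1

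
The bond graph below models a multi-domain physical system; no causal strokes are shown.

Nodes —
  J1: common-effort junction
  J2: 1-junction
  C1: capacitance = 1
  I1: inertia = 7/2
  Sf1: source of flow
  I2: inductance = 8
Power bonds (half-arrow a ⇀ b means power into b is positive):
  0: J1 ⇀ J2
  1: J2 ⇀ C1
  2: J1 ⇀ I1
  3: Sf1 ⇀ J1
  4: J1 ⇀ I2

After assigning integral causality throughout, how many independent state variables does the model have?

β3 |Sf1  (Sf1: flow source, stroke at near end)
β1 |J2  (C1 integral (e out))
β0 |J1  (J2 needs exactly one f-in)
β2 |I1  (J1 effort already set via bond 0)
β4 |I2  (0-jn J1 has e-setter on 0)

3  (C1, I1, I2 all integral)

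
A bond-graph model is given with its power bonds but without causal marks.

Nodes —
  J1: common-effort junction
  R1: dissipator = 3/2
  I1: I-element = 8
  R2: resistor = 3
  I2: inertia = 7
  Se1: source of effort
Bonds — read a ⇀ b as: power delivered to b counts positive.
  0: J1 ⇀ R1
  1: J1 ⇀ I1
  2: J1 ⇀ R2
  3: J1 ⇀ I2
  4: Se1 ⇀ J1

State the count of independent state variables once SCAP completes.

2  (I1, I2 all integral)

#4 stroke→J1  (source Se1 imposes e)
#0 stroke→R1  (common-e at J1 fixed by 4)
#1 stroke→I1  (common-e at J1 fixed by 4)
#2 stroke→R2  (J1 effort already set via bond 4)
#3 stroke→I2  (0-jn J1 has e-setter on 4)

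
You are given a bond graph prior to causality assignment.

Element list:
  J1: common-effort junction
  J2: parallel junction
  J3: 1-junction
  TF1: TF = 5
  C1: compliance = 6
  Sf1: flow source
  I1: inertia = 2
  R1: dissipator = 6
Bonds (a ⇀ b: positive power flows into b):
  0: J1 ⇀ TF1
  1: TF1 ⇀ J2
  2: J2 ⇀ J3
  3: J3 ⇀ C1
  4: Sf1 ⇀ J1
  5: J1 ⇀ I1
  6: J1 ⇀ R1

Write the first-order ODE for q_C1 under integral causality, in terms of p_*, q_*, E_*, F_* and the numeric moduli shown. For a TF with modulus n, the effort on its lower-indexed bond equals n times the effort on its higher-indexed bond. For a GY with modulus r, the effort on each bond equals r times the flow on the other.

β4 stroke at Sf1  (source Sf1 imposes f)
β3 stroke at J3  (prefer integral on C1)
β2 stroke at J2  (closing 1-jn rule on J3)
β1 stroke at TF1  (J2: bond 2 brought effort, rest push out)
β0 stroke at J1  (TF1: transformer flips bond 1)
β5 stroke at I1  (J1: bond 0 brought effort, rest push out)
β6 stroke at R1  (0-jn J1 has e-setter on 0)

dq_C1/dt = 5*F_Sf1 - 5*p_I1/2 - 25*q_C1/36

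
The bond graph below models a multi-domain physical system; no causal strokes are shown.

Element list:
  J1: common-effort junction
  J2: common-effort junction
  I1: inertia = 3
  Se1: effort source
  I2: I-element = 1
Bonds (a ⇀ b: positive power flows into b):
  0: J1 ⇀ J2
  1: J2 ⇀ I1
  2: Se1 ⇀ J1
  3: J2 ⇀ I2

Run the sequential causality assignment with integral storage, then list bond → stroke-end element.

b2 stroke at J1  (Se1 (Se) sets effort on bond)
b0 stroke at J2  (J1 effort already set via bond 2)
b1 stroke at I1  (J2: bond 0 brought effort, rest push out)
b3 stroke at I2  (common-e at J2 fixed by 0)

b0 →J2
b1 →I1
b2 →J1
b3 →I2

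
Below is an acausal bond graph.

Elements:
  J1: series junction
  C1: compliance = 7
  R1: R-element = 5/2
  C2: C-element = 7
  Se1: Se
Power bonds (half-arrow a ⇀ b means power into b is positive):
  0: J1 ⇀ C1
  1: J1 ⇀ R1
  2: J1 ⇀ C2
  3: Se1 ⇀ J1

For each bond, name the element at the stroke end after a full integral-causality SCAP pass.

bond 3 →J1  (Se1 fixes effort; stroke away)
bond 0 →J1  (C1 integral (e out))
bond 2 →J1  (C2 outputs effort q/C2)
bond 1 →R1  (closing 1-jn rule on J1)

β0 |J1
β1 |R1
β2 |J1
β3 |J1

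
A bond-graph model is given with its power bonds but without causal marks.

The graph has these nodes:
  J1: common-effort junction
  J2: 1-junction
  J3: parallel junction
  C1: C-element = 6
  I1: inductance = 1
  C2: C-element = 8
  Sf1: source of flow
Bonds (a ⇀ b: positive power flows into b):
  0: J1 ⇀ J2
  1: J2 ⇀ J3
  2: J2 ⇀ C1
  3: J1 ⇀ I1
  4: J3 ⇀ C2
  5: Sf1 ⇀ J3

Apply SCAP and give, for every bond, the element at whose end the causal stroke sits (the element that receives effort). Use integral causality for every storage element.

#0 stroke at J1
#1 stroke at J2
#2 stroke at J2
#3 stroke at I1
#4 stroke at J3
#5 stroke at Sf1

b5 →Sf1  (Sf1 fixes flow; stroke at Sf1)
b2 →J2  (prefer integral on C1)
b3 →I1  (I1 outputs flow p/I1)
b0 →J1  (J1: last free bond brings effort in)
b1 →J2  (J2: bond 0 brought flow, rest push out)
b4 →J3  (only one effort-in slot at J3)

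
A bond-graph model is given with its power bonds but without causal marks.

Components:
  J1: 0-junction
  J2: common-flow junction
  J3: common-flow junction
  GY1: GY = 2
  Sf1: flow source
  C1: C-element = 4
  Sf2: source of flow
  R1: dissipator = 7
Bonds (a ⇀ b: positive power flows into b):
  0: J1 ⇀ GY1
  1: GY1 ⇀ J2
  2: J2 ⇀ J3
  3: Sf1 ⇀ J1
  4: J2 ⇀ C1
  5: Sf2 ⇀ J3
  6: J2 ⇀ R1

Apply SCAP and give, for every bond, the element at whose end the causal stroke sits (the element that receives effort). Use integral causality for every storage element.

β3 |Sf1  (source Sf1 imposes f)
β5 |Sf2  (Sf2 fixes flow; stroke at Sf2)
β0 |J1  (J1: last free bond brings effort in)
β2 |J3  (J3 flow already set via bond 5)
β1 |J2  (through GY1, causality inverts; strokes same side of GY1)
β4 |J2  (common-f at J2 fixed by 2)
β6 |J2  (1-jn J2 has f-setter on 2)

β0 stroke→J1
β1 stroke→J2
β2 stroke→J3
β3 stroke→Sf1
β4 stroke→J2
β5 stroke→Sf2
β6 stroke→J2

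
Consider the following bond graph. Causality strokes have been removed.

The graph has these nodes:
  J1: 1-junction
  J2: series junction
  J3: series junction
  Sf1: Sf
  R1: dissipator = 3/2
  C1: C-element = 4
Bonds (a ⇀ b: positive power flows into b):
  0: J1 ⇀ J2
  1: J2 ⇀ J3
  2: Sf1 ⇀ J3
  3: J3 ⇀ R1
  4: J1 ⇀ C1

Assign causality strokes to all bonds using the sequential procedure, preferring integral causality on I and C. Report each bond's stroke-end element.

bond 2 stroke at Sf1  (Sf1 (Sf) sets flow on bond)
bond 1 stroke at J3  (J3 flow already set via bond 2)
bond 3 stroke at J3  (J3 flow already set via bond 2)
bond 0 stroke at J2  (J2 flow already set via bond 1)
bond 4 stroke at J1  (J1 flow already set via bond 0)

b0 stroke→J2
b1 stroke→J3
b2 stroke→Sf1
b3 stroke→J3
b4 stroke→J1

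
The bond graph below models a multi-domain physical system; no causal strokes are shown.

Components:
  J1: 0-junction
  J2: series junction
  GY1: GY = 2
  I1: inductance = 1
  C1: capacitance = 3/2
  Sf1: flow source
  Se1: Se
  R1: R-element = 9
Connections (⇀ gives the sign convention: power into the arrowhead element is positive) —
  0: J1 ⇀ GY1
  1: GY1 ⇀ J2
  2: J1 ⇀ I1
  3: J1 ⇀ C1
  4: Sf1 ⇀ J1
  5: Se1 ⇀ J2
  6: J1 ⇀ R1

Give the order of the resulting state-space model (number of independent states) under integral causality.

2  (C1, I1 all integral)

bond 4 |Sf1  (Sf1: flow source, stroke at near end)
bond 5 |J2  (Se1: effort source, stroke at far end)
bond 1 |GY1  (J2: last free bond brings flow in)
bond 0 |GY1  (GY GY1: same side as bond 1)
bond 2 |I1  (I1 integral (f out))
bond 3 |J1  (C1: C, integral causality)
bond 6 |R1  (J1 effort already set via bond 3)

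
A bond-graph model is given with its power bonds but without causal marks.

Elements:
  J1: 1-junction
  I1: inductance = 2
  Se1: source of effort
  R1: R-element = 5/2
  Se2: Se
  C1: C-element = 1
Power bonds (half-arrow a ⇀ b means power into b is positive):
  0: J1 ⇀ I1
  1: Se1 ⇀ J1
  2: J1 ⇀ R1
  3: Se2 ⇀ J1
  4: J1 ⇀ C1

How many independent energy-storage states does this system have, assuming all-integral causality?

β1 stroke at J1  (Se1 (Se) sets effort on bond)
β3 stroke at J1  (source Se2 imposes e)
β0 stroke at I1  (I1 integral (f out))
β2 stroke at J1  (J1 flow already set via bond 0)
β4 stroke at J1  (J1 flow already set via bond 0)

2  (C1, I1 all integral)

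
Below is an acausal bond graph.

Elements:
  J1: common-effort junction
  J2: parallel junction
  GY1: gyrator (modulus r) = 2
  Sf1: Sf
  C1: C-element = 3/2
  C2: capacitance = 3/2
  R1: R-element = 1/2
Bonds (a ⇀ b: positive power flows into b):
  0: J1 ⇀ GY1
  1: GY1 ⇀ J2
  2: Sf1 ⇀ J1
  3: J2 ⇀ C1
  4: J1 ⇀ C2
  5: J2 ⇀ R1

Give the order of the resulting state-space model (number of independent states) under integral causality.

2  (C1, C2 all integral)

bond 2 stroke→Sf1  (source Sf1 imposes f)
bond 3 stroke→J2  (prefer integral on C1)
bond 1 stroke→GY1  (common-e at J2 fixed by 3)
bond 5 stroke→R1  (0-jn J2 has e-setter on 3)
bond 0 stroke→GY1  (through GY1, causality inverts; strokes same side of GY1)
bond 4 stroke→J1  (only one effort-in slot at J1)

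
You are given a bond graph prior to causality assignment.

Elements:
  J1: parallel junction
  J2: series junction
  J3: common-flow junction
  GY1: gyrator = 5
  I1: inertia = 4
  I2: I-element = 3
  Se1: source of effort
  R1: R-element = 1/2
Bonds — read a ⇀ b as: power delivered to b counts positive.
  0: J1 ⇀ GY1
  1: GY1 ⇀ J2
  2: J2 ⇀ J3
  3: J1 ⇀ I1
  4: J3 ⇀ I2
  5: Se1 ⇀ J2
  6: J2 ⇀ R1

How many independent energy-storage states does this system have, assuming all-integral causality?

bond 5 |J2  (Se1: effort source, stroke at far end)
bond 3 |I1  (prefer integral on I1)
bond 0 |J1  (J1: last free bond brings effort in)
bond 1 |J2  (GY GY1: same side as bond 0)
bond 4 |I2  (I2 outputs flow p/I2)
bond 2 |J3  (1-jn J3 has f-setter on 4)
bond 6 |J2  (1-jn J2 has f-setter on 2)

2  (I1, I2 all integral)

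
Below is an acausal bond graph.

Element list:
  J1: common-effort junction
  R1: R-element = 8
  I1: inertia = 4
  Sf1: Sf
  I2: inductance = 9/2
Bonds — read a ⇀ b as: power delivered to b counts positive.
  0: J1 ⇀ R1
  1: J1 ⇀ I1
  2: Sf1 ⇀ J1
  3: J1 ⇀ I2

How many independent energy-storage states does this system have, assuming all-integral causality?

2  (I1, I2 all integral)

bond 2 stroke at Sf1  (Sf1 (Sf) sets flow on bond)
bond 1 stroke at I1  (I1 outputs flow p/I1)
bond 3 stroke at I2  (I2 outputs flow p/I2)
bond 0 stroke at J1  (J1: last free bond brings effort in)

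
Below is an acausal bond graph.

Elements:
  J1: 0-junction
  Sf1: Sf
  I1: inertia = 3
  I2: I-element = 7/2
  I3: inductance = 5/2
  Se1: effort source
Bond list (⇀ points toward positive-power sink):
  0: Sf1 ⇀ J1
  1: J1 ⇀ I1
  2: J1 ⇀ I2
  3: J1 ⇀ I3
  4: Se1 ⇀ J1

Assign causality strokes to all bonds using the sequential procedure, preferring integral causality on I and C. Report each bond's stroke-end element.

bond 0 stroke at Sf1
bond 1 stroke at I1
bond 2 stroke at I2
bond 3 stroke at I3
bond 4 stroke at J1

bond 0 stroke at Sf1  (Sf1 (Sf) sets flow on bond)
bond 4 stroke at J1  (Se1: effort source, stroke at far end)
bond 1 stroke at I1  (J1: bond 4 brought effort, rest push out)
bond 2 stroke at I2  (J1 effort already set via bond 4)
bond 3 stroke at I3  (J1 effort already set via bond 4)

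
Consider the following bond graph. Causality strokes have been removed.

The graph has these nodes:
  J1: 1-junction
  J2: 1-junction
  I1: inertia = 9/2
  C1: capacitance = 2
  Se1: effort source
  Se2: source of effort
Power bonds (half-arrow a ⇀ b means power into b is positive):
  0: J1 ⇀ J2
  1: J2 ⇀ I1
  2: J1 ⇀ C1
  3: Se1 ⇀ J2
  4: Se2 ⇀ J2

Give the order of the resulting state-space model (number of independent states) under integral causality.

2  (C1, I1 all integral)

#3 stroke→J2  (source Se1 imposes e)
#4 stroke→J2  (Se2 (Se) sets effort on bond)
#1 stroke→I1  (I1: I, integral causality)
#0 stroke→J2  (1-jn J2 has f-setter on 1)
#2 stroke→J1  (common-f at J1 fixed by 0)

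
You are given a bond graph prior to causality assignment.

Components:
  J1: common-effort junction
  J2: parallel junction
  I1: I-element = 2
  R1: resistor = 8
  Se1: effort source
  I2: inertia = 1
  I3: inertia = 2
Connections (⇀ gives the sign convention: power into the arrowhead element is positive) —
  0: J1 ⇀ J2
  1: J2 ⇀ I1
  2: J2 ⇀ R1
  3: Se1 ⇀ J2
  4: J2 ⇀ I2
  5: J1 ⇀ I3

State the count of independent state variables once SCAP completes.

bond 3 stroke at J2  (Se1 (Se) sets effort on bond)
bond 0 stroke at J1  (J2: bond 3 brought effort, rest push out)
bond 1 stroke at I1  (J2: bond 3 brought effort, rest push out)
bond 2 stroke at R1  (J2: bond 3 brought effort, rest push out)
bond 4 stroke at I2  (J2 effort already set via bond 3)
bond 5 stroke at I3  (J1: bond 0 brought effort, rest push out)

3  (I1, I2, I3 all integral)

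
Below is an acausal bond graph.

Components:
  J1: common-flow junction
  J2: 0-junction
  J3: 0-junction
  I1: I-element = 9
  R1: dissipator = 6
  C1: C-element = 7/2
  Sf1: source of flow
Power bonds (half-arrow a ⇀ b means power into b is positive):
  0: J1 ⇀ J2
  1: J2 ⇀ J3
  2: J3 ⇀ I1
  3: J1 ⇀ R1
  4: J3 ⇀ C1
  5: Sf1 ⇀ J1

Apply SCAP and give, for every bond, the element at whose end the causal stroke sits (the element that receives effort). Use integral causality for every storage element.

#5 →Sf1  (source Sf1 imposes f)
#0 →J1  (J1: bond 5 brought flow, rest push out)
#3 →J1  (common-f at J1 fixed by 5)
#1 →J2  (only one effort-in slot at J2)
#2 →I1  (I1 integral (f out))
#4 →J3  (closing 0-jn rule on J3)

#0 |J1
#1 |J2
#2 |I1
#3 |J1
#4 |J3
#5 |Sf1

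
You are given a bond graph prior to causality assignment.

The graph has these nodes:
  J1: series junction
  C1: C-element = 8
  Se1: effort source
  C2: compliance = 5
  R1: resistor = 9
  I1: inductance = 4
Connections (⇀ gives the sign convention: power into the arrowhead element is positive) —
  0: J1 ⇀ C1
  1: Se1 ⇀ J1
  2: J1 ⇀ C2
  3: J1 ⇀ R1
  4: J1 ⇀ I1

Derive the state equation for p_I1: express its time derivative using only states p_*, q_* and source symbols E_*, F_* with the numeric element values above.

#1 stroke at J1  (Se1 (Se) sets effort on bond)
#0 stroke at J1  (prefer integral on C1)
#2 stroke at J1  (prefer integral on C2)
#4 stroke at I1  (I1 outputs flow p/I1)
#3 stroke at J1  (common-f at J1 fixed by 4)

dp_I1/dt = E_Se1 - 9*p_I1/4 - q_C1/8 - q_C2/5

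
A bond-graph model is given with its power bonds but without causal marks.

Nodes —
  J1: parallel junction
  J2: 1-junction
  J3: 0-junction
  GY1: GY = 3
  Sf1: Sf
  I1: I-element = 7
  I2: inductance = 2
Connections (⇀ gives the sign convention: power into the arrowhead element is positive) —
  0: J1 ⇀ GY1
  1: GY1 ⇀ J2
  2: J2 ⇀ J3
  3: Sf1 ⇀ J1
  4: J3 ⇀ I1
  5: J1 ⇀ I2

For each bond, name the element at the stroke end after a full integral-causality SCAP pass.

β3 stroke at Sf1  (source Sf1 imposes f)
β4 stroke at I1  (I1: I, integral causality)
β2 stroke at J3  (only one effort-in slot at J3)
β1 stroke at J2  (J2: bond 2 brought flow, rest push out)
β0 stroke at J1  (GY1 both-in/both-out from 1)
β5 stroke at I2  (common-e at J1 fixed by 0)

bond 0 stroke at J1
bond 1 stroke at J2
bond 2 stroke at J3
bond 3 stroke at Sf1
bond 4 stroke at I1
bond 5 stroke at I2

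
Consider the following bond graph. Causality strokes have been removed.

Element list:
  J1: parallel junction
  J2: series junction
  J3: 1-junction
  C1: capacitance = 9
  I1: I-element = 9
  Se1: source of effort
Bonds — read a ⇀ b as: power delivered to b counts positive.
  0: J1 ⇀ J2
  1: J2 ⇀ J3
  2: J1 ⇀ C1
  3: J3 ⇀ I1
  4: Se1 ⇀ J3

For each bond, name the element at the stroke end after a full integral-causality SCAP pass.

β0 →J2
β1 →J3
β2 →J1
β3 →I1
β4 →J3

#4 |J3  (Se1 fixes effort; stroke away)
#2 |J1  (C1 integral (e out))
#0 |J2  (0-jn J1 has e-setter on 2)
#1 |J3  (only one flow-in slot at J2)
#3 |I1  (J3: last free bond brings flow in)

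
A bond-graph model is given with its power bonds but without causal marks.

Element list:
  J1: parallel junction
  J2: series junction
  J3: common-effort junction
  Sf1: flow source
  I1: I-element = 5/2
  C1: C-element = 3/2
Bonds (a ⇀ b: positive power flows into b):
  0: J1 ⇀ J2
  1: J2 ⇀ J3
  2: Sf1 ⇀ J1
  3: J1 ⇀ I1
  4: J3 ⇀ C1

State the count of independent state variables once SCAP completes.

2  (C1, I1 all integral)

b2 stroke at Sf1  (Sf1 (Sf) sets flow on bond)
b3 stroke at I1  (I1 outputs flow p/I1)
b0 stroke at J1  (J1 needs exactly one e-in)
b1 stroke at J2  (1-jn J2 has f-setter on 0)
b4 stroke at J3  (only one effort-in slot at J3)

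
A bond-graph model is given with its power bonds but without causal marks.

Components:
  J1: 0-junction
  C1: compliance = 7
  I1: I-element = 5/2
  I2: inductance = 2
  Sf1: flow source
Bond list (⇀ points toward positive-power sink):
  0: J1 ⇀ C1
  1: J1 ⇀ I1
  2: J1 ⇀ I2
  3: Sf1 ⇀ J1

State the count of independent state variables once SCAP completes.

3  (C1, I1, I2 all integral)

b3 stroke at Sf1  (source Sf1 imposes f)
b0 stroke at J1  (C1 outputs effort q/C1)
b1 stroke at I1  (J1: bond 0 brought effort, rest push out)
b2 stroke at I2  (J1: bond 0 brought effort, rest push out)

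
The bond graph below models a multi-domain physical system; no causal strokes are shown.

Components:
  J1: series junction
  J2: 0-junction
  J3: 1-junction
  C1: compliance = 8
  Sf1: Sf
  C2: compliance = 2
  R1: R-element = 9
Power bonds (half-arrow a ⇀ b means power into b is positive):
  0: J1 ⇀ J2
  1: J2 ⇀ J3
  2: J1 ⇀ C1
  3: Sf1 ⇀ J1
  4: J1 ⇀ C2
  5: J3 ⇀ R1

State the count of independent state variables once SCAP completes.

2  (C1, C2 all integral)

#3 stroke→Sf1  (Sf1: flow source, stroke at near end)
#0 stroke→J1  (J1 flow already set via bond 3)
#2 stroke→J1  (common-f at J1 fixed by 3)
#4 stroke→J1  (common-f at J1 fixed by 3)
#1 stroke→J2  (closing 0-jn rule on J2)
#5 stroke→J3  (J3: bond 1 brought flow, rest push out)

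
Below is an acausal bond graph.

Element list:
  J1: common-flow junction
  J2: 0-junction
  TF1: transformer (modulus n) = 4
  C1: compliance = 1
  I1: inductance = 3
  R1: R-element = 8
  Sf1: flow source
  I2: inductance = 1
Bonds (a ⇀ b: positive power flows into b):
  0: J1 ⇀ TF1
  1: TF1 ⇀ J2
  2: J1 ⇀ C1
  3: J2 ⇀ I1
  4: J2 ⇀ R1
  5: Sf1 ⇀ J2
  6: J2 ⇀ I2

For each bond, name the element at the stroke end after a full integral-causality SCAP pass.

bond 5 stroke at Sf1  (Sf1 fixes flow; stroke at Sf1)
bond 2 stroke at J1  (C1 integral (e out))
bond 0 stroke at TF1  (only one flow-in slot at J1)
bond 1 stroke at J2  (through TF1, causality passes straight; one stroke at TF1)
bond 3 stroke at I1  (J2: bond 1 brought effort, rest push out)
bond 4 stroke at R1  (J2: bond 1 brought effort, rest push out)
bond 6 stroke at I2  (J2: bond 1 brought effort, rest push out)

β0 stroke→TF1
β1 stroke→J2
β2 stroke→J1
β3 stroke→I1
β4 stroke→R1
β5 stroke→Sf1
β6 stroke→I2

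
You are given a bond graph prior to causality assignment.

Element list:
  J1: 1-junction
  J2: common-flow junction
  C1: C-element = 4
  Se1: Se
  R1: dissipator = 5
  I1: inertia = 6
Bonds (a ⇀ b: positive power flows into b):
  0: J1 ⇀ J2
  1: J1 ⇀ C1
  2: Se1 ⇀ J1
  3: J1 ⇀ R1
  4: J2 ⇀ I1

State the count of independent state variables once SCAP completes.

2  (C1, I1 all integral)

β2 stroke at J1  (Se1 (Se) sets effort on bond)
β1 stroke at J1  (prefer integral on C1)
β4 stroke at I1  (I1 integral (f out))
β0 stroke at J2  (1-jn J2 has f-setter on 4)
β3 stroke at J1  (J1: bond 0 brought flow, rest push out)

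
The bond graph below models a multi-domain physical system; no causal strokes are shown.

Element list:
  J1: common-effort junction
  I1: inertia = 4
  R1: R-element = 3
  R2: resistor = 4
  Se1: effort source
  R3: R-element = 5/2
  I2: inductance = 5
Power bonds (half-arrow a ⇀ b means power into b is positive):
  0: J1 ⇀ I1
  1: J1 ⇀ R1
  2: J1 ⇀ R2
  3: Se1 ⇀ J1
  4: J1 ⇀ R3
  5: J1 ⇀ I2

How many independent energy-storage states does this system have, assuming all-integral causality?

2  (I1, I2 all integral)

#3 stroke at J1  (Se1: effort source, stroke at far end)
#0 stroke at I1  (J1 effort already set via bond 3)
#1 stroke at R1  (J1: bond 3 brought effort, rest push out)
#2 stroke at R2  (common-e at J1 fixed by 3)
#4 stroke at R3  (0-jn J1 has e-setter on 3)
#5 stroke at I2  (J1: bond 3 brought effort, rest push out)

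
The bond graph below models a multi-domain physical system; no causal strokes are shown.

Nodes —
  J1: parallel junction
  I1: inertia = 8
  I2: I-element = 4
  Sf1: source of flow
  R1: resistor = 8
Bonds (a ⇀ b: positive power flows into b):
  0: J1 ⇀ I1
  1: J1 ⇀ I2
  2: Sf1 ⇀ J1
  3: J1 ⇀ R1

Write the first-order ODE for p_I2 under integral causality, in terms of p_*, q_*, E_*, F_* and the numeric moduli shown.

dp_I2/dt = 8*F_Sf1 - p_I1 - 2*p_I2

bond 2 stroke at Sf1  (source Sf1 imposes f)
bond 0 stroke at I1  (I1: I, integral causality)
bond 1 stroke at I2  (prefer integral on I2)
bond 3 stroke at J1  (J1 needs exactly one e-in)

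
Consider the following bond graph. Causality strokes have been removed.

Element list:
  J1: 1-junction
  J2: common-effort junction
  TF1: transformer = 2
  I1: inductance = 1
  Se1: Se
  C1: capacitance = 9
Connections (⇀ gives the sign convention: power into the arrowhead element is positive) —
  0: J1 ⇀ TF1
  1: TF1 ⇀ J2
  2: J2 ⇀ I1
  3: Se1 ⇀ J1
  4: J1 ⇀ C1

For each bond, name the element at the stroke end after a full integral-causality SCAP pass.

bond 0 stroke→TF1
bond 1 stroke→J2
bond 2 stroke→I1
bond 3 stroke→J1
bond 4 stroke→J1

#3 →J1  (Se1 fixes effort; stroke away)
#2 →I1  (prefer integral on I1)
#1 →J2  (J2 needs exactly one e-in)
#0 →TF1  (TF1 one-in-one-out from 1)
#4 →J1  (J1 flow already set via bond 0)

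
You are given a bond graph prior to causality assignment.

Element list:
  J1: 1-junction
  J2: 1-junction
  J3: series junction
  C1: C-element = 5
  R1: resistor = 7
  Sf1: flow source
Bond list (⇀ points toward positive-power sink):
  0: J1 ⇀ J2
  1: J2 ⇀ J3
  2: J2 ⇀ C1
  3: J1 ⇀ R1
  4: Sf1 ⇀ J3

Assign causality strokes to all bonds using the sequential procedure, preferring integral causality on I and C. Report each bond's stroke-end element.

#4 stroke at Sf1  (Sf1 fixes flow; stroke at Sf1)
#1 stroke at J3  (common-f at J3 fixed by 4)
#0 stroke at J2  (common-f at J2 fixed by 1)
#2 stroke at J2  (J2: bond 1 brought flow, rest push out)
#3 stroke at J1  (1-jn J1 has f-setter on 0)

β0 stroke→J2
β1 stroke→J3
β2 stroke→J2
β3 stroke→J1
β4 stroke→Sf1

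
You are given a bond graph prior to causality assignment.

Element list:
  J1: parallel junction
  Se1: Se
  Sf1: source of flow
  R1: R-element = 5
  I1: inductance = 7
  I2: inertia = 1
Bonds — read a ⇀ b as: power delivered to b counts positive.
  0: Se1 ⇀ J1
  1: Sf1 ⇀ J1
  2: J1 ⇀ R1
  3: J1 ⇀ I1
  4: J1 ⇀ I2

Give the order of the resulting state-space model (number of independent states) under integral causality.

2  (I1, I2 all integral)

bond 0 →J1  (source Se1 imposes e)
bond 1 →Sf1  (Sf1 (Sf) sets flow on bond)
bond 2 →R1  (J1 effort already set via bond 0)
bond 3 →I1  (0-jn J1 has e-setter on 0)
bond 4 →I2  (common-e at J1 fixed by 0)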